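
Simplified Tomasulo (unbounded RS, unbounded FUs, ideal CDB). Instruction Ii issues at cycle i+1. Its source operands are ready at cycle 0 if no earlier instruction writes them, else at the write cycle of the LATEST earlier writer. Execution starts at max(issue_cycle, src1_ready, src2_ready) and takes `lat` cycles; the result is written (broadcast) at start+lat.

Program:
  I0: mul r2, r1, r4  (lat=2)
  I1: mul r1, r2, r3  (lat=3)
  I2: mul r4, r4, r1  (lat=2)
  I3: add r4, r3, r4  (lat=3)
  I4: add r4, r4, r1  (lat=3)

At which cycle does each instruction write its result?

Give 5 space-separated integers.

I0 mul r2: issue@1 deps=(None,None) exec_start@1 write@3
I1 mul r1: issue@2 deps=(0,None) exec_start@3 write@6
I2 mul r4: issue@3 deps=(None,1) exec_start@6 write@8
I3 add r4: issue@4 deps=(None,2) exec_start@8 write@11
I4 add r4: issue@5 deps=(3,1) exec_start@11 write@14

Answer: 3 6 8 11 14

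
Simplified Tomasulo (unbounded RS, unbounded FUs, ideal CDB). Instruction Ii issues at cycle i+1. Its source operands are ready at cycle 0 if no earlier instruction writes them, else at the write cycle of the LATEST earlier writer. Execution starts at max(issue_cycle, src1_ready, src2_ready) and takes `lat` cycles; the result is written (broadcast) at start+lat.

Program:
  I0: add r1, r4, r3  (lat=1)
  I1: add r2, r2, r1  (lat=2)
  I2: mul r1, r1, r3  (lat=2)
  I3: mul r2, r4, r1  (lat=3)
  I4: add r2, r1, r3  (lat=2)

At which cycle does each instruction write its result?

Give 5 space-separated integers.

I0 add r1: issue@1 deps=(None,None) exec_start@1 write@2
I1 add r2: issue@2 deps=(None,0) exec_start@2 write@4
I2 mul r1: issue@3 deps=(0,None) exec_start@3 write@5
I3 mul r2: issue@4 deps=(None,2) exec_start@5 write@8
I4 add r2: issue@5 deps=(2,None) exec_start@5 write@7

Answer: 2 4 5 8 7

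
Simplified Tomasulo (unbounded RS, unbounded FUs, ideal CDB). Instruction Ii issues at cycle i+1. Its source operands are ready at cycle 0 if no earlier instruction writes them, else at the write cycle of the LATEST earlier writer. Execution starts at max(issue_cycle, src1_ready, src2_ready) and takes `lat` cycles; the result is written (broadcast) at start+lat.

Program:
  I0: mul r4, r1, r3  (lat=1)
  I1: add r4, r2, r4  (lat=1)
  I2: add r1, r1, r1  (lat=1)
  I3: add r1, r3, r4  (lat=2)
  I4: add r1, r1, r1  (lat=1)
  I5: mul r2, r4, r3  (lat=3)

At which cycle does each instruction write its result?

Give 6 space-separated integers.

Answer: 2 3 4 6 7 9

Derivation:
I0 mul r4: issue@1 deps=(None,None) exec_start@1 write@2
I1 add r4: issue@2 deps=(None,0) exec_start@2 write@3
I2 add r1: issue@3 deps=(None,None) exec_start@3 write@4
I3 add r1: issue@4 deps=(None,1) exec_start@4 write@6
I4 add r1: issue@5 deps=(3,3) exec_start@6 write@7
I5 mul r2: issue@6 deps=(1,None) exec_start@6 write@9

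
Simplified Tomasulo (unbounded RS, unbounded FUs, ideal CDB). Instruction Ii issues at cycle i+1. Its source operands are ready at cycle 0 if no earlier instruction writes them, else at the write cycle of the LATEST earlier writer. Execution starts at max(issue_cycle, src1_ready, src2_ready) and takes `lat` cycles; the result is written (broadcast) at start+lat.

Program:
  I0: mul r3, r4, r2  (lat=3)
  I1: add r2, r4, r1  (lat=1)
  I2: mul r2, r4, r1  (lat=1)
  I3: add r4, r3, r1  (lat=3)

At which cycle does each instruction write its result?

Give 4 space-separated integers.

I0 mul r3: issue@1 deps=(None,None) exec_start@1 write@4
I1 add r2: issue@2 deps=(None,None) exec_start@2 write@3
I2 mul r2: issue@3 deps=(None,None) exec_start@3 write@4
I3 add r4: issue@4 deps=(0,None) exec_start@4 write@7

Answer: 4 3 4 7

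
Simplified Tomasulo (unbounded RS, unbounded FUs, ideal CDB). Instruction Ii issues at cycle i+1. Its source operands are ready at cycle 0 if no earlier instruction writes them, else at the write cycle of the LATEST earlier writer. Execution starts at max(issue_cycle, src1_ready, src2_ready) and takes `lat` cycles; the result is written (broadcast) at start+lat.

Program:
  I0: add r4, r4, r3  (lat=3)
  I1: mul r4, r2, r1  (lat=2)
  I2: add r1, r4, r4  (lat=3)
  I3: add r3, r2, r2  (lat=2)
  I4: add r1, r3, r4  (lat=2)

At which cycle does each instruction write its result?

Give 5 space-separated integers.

Answer: 4 4 7 6 8

Derivation:
I0 add r4: issue@1 deps=(None,None) exec_start@1 write@4
I1 mul r4: issue@2 deps=(None,None) exec_start@2 write@4
I2 add r1: issue@3 deps=(1,1) exec_start@4 write@7
I3 add r3: issue@4 deps=(None,None) exec_start@4 write@6
I4 add r1: issue@5 deps=(3,1) exec_start@6 write@8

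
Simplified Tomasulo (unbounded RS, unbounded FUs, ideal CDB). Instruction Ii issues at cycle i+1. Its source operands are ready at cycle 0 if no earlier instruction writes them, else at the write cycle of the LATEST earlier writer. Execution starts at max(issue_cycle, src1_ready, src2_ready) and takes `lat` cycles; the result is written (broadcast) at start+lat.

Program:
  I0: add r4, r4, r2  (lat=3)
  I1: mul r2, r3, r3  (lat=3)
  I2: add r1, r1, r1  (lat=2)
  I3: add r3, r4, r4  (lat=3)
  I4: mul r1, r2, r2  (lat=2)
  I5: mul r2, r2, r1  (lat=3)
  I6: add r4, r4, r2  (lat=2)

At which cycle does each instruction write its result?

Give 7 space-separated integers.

I0 add r4: issue@1 deps=(None,None) exec_start@1 write@4
I1 mul r2: issue@2 deps=(None,None) exec_start@2 write@5
I2 add r1: issue@3 deps=(None,None) exec_start@3 write@5
I3 add r3: issue@4 deps=(0,0) exec_start@4 write@7
I4 mul r1: issue@5 deps=(1,1) exec_start@5 write@7
I5 mul r2: issue@6 deps=(1,4) exec_start@7 write@10
I6 add r4: issue@7 deps=(0,5) exec_start@10 write@12

Answer: 4 5 5 7 7 10 12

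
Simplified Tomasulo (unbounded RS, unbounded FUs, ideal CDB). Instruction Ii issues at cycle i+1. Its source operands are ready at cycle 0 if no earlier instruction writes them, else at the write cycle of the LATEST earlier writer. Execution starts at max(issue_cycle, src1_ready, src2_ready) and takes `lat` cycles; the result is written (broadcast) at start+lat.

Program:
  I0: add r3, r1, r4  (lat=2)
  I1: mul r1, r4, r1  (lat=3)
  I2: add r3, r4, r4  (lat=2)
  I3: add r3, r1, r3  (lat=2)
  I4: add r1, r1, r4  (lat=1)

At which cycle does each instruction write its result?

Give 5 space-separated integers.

I0 add r3: issue@1 deps=(None,None) exec_start@1 write@3
I1 mul r1: issue@2 deps=(None,None) exec_start@2 write@5
I2 add r3: issue@3 deps=(None,None) exec_start@3 write@5
I3 add r3: issue@4 deps=(1,2) exec_start@5 write@7
I4 add r1: issue@5 deps=(1,None) exec_start@5 write@6

Answer: 3 5 5 7 6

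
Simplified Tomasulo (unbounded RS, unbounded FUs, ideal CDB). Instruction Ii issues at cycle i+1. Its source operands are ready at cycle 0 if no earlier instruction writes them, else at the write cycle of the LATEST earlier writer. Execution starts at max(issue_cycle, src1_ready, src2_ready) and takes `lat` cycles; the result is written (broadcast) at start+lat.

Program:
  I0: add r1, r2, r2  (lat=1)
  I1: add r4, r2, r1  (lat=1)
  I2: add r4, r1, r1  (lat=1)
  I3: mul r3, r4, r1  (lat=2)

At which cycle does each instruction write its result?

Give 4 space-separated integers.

I0 add r1: issue@1 deps=(None,None) exec_start@1 write@2
I1 add r4: issue@2 deps=(None,0) exec_start@2 write@3
I2 add r4: issue@3 deps=(0,0) exec_start@3 write@4
I3 mul r3: issue@4 deps=(2,0) exec_start@4 write@6

Answer: 2 3 4 6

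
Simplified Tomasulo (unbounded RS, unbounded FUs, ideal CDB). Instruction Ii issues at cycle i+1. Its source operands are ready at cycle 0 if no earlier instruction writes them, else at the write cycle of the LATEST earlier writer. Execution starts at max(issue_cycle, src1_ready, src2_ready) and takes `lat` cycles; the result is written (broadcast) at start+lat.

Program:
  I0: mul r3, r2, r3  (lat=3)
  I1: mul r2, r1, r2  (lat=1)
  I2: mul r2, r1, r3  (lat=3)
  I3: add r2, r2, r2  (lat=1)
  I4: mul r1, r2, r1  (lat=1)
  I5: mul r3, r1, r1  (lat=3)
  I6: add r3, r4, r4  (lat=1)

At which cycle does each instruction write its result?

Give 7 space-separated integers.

I0 mul r3: issue@1 deps=(None,None) exec_start@1 write@4
I1 mul r2: issue@2 deps=(None,None) exec_start@2 write@3
I2 mul r2: issue@3 deps=(None,0) exec_start@4 write@7
I3 add r2: issue@4 deps=(2,2) exec_start@7 write@8
I4 mul r1: issue@5 deps=(3,None) exec_start@8 write@9
I5 mul r3: issue@6 deps=(4,4) exec_start@9 write@12
I6 add r3: issue@7 deps=(None,None) exec_start@7 write@8

Answer: 4 3 7 8 9 12 8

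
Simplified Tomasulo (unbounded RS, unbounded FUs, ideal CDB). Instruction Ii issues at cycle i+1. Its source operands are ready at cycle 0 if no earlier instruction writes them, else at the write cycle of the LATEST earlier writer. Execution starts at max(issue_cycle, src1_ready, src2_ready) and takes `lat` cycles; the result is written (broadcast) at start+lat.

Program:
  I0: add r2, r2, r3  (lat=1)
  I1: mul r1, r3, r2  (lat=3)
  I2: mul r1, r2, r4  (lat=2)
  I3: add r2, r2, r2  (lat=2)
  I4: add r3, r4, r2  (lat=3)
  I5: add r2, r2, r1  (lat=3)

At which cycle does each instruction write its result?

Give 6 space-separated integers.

I0 add r2: issue@1 deps=(None,None) exec_start@1 write@2
I1 mul r1: issue@2 deps=(None,0) exec_start@2 write@5
I2 mul r1: issue@3 deps=(0,None) exec_start@3 write@5
I3 add r2: issue@4 deps=(0,0) exec_start@4 write@6
I4 add r3: issue@5 deps=(None,3) exec_start@6 write@9
I5 add r2: issue@6 deps=(3,2) exec_start@6 write@9

Answer: 2 5 5 6 9 9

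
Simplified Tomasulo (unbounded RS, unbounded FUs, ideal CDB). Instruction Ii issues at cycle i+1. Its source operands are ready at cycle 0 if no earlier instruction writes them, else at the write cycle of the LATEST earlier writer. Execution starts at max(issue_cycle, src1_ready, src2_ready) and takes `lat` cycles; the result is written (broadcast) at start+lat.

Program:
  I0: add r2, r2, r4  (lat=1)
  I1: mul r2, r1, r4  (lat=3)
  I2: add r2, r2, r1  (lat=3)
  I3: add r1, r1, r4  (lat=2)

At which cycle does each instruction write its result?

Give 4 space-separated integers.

I0 add r2: issue@1 deps=(None,None) exec_start@1 write@2
I1 mul r2: issue@2 deps=(None,None) exec_start@2 write@5
I2 add r2: issue@3 deps=(1,None) exec_start@5 write@8
I3 add r1: issue@4 deps=(None,None) exec_start@4 write@6

Answer: 2 5 8 6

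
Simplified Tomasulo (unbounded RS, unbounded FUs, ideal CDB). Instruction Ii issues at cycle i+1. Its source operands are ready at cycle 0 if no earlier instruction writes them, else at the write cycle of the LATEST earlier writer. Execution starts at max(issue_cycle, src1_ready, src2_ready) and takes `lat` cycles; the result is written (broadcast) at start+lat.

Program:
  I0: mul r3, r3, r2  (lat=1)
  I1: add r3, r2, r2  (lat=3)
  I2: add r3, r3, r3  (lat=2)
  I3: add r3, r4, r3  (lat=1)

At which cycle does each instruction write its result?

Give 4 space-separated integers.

Answer: 2 5 7 8

Derivation:
I0 mul r3: issue@1 deps=(None,None) exec_start@1 write@2
I1 add r3: issue@2 deps=(None,None) exec_start@2 write@5
I2 add r3: issue@3 deps=(1,1) exec_start@5 write@7
I3 add r3: issue@4 deps=(None,2) exec_start@7 write@8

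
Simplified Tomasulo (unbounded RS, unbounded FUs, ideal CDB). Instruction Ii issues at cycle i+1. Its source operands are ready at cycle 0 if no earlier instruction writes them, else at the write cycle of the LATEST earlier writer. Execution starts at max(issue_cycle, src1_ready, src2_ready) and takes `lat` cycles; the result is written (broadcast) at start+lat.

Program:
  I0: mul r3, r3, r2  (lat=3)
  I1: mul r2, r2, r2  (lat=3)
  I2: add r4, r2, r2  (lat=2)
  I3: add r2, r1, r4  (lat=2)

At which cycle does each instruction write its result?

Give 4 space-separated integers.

I0 mul r3: issue@1 deps=(None,None) exec_start@1 write@4
I1 mul r2: issue@2 deps=(None,None) exec_start@2 write@5
I2 add r4: issue@3 deps=(1,1) exec_start@5 write@7
I3 add r2: issue@4 deps=(None,2) exec_start@7 write@9

Answer: 4 5 7 9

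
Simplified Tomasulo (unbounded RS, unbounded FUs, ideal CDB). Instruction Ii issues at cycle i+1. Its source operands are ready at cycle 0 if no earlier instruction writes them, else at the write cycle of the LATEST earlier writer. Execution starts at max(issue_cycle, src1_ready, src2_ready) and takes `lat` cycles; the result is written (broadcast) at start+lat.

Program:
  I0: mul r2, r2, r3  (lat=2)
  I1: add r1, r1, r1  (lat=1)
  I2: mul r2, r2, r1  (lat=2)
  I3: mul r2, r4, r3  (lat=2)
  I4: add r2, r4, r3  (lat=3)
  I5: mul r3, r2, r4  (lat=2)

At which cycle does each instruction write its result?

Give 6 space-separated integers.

I0 mul r2: issue@1 deps=(None,None) exec_start@1 write@3
I1 add r1: issue@2 deps=(None,None) exec_start@2 write@3
I2 mul r2: issue@3 deps=(0,1) exec_start@3 write@5
I3 mul r2: issue@4 deps=(None,None) exec_start@4 write@6
I4 add r2: issue@5 deps=(None,None) exec_start@5 write@8
I5 mul r3: issue@6 deps=(4,None) exec_start@8 write@10

Answer: 3 3 5 6 8 10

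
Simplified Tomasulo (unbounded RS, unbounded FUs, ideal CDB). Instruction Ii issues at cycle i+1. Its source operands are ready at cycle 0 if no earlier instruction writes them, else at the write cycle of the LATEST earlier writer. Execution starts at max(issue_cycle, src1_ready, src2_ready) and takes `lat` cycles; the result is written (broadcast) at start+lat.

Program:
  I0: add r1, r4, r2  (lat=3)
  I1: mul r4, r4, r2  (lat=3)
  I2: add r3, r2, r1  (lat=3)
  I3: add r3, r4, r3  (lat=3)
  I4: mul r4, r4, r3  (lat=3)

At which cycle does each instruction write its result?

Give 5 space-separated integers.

I0 add r1: issue@1 deps=(None,None) exec_start@1 write@4
I1 mul r4: issue@2 deps=(None,None) exec_start@2 write@5
I2 add r3: issue@3 deps=(None,0) exec_start@4 write@7
I3 add r3: issue@4 deps=(1,2) exec_start@7 write@10
I4 mul r4: issue@5 deps=(1,3) exec_start@10 write@13

Answer: 4 5 7 10 13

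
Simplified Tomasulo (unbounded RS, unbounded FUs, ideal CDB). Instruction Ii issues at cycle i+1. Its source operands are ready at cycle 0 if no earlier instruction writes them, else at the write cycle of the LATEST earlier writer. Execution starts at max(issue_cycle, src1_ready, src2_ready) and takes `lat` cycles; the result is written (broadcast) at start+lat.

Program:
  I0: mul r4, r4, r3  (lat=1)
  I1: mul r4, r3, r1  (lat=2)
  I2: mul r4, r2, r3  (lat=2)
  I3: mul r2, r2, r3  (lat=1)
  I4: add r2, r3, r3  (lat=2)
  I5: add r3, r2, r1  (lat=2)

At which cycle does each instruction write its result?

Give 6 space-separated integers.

Answer: 2 4 5 5 7 9

Derivation:
I0 mul r4: issue@1 deps=(None,None) exec_start@1 write@2
I1 mul r4: issue@2 deps=(None,None) exec_start@2 write@4
I2 mul r4: issue@3 deps=(None,None) exec_start@3 write@5
I3 mul r2: issue@4 deps=(None,None) exec_start@4 write@5
I4 add r2: issue@5 deps=(None,None) exec_start@5 write@7
I5 add r3: issue@6 deps=(4,None) exec_start@7 write@9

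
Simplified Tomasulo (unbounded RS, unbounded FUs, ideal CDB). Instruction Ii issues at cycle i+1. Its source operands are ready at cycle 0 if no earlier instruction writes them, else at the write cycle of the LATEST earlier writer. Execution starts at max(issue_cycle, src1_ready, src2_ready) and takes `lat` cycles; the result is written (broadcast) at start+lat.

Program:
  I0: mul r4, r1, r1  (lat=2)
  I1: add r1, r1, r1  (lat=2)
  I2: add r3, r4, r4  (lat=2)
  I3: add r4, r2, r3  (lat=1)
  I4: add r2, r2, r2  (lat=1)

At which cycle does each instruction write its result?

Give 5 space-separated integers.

Answer: 3 4 5 6 6

Derivation:
I0 mul r4: issue@1 deps=(None,None) exec_start@1 write@3
I1 add r1: issue@2 deps=(None,None) exec_start@2 write@4
I2 add r3: issue@3 deps=(0,0) exec_start@3 write@5
I3 add r4: issue@4 deps=(None,2) exec_start@5 write@6
I4 add r2: issue@5 deps=(None,None) exec_start@5 write@6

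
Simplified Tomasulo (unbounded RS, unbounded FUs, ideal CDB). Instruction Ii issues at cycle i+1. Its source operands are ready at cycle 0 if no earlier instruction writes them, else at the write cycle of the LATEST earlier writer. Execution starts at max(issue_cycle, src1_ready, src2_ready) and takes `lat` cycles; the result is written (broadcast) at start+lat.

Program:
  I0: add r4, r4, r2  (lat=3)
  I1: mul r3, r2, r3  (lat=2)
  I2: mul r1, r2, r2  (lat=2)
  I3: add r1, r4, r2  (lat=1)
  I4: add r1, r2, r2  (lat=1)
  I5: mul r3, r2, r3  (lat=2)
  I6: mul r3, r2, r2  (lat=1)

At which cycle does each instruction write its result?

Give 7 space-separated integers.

I0 add r4: issue@1 deps=(None,None) exec_start@1 write@4
I1 mul r3: issue@2 deps=(None,None) exec_start@2 write@4
I2 mul r1: issue@3 deps=(None,None) exec_start@3 write@5
I3 add r1: issue@4 deps=(0,None) exec_start@4 write@5
I4 add r1: issue@5 deps=(None,None) exec_start@5 write@6
I5 mul r3: issue@6 deps=(None,1) exec_start@6 write@8
I6 mul r3: issue@7 deps=(None,None) exec_start@7 write@8

Answer: 4 4 5 5 6 8 8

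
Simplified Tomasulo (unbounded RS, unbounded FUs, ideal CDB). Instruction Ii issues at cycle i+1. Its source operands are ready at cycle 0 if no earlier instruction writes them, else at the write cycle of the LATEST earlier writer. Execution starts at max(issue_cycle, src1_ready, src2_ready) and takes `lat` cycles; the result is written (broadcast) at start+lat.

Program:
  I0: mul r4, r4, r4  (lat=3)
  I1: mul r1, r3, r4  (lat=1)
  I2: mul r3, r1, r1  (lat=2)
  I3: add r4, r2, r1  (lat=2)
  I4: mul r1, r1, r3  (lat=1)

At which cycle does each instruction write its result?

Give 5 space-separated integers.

Answer: 4 5 7 7 8

Derivation:
I0 mul r4: issue@1 deps=(None,None) exec_start@1 write@4
I1 mul r1: issue@2 deps=(None,0) exec_start@4 write@5
I2 mul r3: issue@3 deps=(1,1) exec_start@5 write@7
I3 add r4: issue@4 deps=(None,1) exec_start@5 write@7
I4 mul r1: issue@5 deps=(1,2) exec_start@7 write@8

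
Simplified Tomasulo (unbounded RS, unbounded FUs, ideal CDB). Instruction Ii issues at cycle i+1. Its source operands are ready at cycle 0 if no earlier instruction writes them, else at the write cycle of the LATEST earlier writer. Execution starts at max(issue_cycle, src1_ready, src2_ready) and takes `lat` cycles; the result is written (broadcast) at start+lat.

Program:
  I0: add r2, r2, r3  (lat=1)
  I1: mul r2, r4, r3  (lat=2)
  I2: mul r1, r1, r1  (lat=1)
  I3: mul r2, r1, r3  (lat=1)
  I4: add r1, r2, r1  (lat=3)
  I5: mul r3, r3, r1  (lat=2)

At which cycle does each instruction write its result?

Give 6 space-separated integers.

Answer: 2 4 4 5 8 10

Derivation:
I0 add r2: issue@1 deps=(None,None) exec_start@1 write@2
I1 mul r2: issue@2 deps=(None,None) exec_start@2 write@4
I2 mul r1: issue@3 deps=(None,None) exec_start@3 write@4
I3 mul r2: issue@4 deps=(2,None) exec_start@4 write@5
I4 add r1: issue@5 deps=(3,2) exec_start@5 write@8
I5 mul r3: issue@6 deps=(None,4) exec_start@8 write@10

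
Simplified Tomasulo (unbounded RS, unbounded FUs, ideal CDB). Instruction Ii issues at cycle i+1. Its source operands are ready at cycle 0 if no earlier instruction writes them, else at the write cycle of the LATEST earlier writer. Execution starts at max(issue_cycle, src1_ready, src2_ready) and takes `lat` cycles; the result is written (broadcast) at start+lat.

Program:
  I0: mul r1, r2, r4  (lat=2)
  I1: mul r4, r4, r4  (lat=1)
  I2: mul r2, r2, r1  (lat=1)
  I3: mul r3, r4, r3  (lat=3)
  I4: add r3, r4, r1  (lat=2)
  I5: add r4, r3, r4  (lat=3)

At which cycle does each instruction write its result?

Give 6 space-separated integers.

Answer: 3 3 4 7 7 10

Derivation:
I0 mul r1: issue@1 deps=(None,None) exec_start@1 write@3
I1 mul r4: issue@2 deps=(None,None) exec_start@2 write@3
I2 mul r2: issue@3 deps=(None,0) exec_start@3 write@4
I3 mul r3: issue@4 deps=(1,None) exec_start@4 write@7
I4 add r3: issue@5 deps=(1,0) exec_start@5 write@7
I5 add r4: issue@6 deps=(4,1) exec_start@7 write@10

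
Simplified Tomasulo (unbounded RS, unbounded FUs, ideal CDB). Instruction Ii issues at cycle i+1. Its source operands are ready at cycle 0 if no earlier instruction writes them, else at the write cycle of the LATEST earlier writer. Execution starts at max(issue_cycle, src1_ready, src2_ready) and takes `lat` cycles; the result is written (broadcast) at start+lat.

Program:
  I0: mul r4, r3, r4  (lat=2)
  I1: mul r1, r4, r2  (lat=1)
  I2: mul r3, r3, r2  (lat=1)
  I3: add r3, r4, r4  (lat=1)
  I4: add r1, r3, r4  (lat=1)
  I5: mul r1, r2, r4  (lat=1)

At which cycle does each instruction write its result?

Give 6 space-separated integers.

I0 mul r4: issue@1 deps=(None,None) exec_start@1 write@3
I1 mul r1: issue@2 deps=(0,None) exec_start@3 write@4
I2 mul r3: issue@3 deps=(None,None) exec_start@3 write@4
I3 add r3: issue@4 deps=(0,0) exec_start@4 write@5
I4 add r1: issue@5 deps=(3,0) exec_start@5 write@6
I5 mul r1: issue@6 deps=(None,0) exec_start@6 write@7

Answer: 3 4 4 5 6 7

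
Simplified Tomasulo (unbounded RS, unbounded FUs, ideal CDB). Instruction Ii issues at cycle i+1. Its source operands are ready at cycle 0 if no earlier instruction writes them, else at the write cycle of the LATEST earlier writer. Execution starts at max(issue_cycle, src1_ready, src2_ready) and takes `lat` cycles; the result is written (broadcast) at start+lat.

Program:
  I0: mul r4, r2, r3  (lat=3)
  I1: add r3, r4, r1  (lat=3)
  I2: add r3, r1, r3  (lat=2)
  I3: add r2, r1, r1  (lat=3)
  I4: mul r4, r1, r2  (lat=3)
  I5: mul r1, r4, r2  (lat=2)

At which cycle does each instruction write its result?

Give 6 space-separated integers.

Answer: 4 7 9 7 10 12

Derivation:
I0 mul r4: issue@1 deps=(None,None) exec_start@1 write@4
I1 add r3: issue@2 deps=(0,None) exec_start@4 write@7
I2 add r3: issue@3 deps=(None,1) exec_start@7 write@9
I3 add r2: issue@4 deps=(None,None) exec_start@4 write@7
I4 mul r4: issue@5 deps=(None,3) exec_start@7 write@10
I5 mul r1: issue@6 deps=(4,3) exec_start@10 write@12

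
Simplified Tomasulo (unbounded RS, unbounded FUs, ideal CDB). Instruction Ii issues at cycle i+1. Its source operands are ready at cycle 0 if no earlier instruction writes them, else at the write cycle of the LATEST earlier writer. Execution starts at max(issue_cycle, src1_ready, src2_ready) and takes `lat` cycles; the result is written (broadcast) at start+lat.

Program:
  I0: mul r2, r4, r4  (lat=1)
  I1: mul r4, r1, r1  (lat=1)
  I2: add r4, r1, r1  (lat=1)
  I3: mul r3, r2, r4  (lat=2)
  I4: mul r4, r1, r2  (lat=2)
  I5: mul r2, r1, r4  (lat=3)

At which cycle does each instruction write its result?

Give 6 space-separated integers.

I0 mul r2: issue@1 deps=(None,None) exec_start@1 write@2
I1 mul r4: issue@2 deps=(None,None) exec_start@2 write@3
I2 add r4: issue@3 deps=(None,None) exec_start@3 write@4
I3 mul r3: issue@4 deps=(0,2) exec_start@4 write@6
I4 mul r4: issue@5 deps=(None,0) exec_start@5 write@7
I5 mul r2: issue@6 deps=(None,4) exec_start@7 write@10

Answer: 2 3 4 6 7 10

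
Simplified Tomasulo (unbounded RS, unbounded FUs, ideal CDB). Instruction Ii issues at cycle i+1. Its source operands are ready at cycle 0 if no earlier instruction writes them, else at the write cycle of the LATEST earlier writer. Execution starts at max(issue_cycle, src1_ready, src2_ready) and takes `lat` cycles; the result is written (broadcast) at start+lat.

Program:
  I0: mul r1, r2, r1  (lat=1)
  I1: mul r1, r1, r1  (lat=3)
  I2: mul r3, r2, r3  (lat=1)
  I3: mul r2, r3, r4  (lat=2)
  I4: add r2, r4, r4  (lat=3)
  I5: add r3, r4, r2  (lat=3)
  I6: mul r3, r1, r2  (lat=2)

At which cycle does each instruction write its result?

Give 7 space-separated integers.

Answer: 2 5 4 6 8 11 10

Derivation:
I0 mul r1: issue@1 deps=(None,None) exec_start@1 write@2
I1 mul r1: issue@2 deps=(0,0) exec_start@2 write@5
I2 mul r3: issue@3 deps=(None,None) exec_start@3 write@4
I3 mul r2: issue@4 deps=(2,None) exec_start@4 write@6
I4 add r2: issue@5 deps=(None,None) exec_start@5 write@8
I5 add r3: issue@6 deps=(None,4) exec_start@8 write@11
I6 mul r3: issue@7 deps=(1,4) exec_start@8 write@10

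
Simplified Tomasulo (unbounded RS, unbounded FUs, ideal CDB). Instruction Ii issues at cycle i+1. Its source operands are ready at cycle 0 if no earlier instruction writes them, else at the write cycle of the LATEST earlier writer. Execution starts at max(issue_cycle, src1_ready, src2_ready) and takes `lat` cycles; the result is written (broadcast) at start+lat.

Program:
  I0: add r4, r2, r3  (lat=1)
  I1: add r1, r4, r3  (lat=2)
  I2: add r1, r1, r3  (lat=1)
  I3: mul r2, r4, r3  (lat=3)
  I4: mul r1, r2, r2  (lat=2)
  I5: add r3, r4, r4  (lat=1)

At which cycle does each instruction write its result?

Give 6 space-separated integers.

I0 add r4: issue@1 deps=(None,None) exec_start@1 write@2
I1 add r1: issue@2 deps=(0,None) exec_start@2 write@4
I2 add r1: issue@3 deps=(1,None) exec_start@4 write@5
I3 mul r2: issue@4 deps=(0,None) exec_start@4 write@7
I4 mul r1: issue@5 deps=(3,3) exec_start@7 write@9
I5 add r3: issue@6 deps=(0,0) exec_start@6 write@7

Answer: 2 4 5 7 9 7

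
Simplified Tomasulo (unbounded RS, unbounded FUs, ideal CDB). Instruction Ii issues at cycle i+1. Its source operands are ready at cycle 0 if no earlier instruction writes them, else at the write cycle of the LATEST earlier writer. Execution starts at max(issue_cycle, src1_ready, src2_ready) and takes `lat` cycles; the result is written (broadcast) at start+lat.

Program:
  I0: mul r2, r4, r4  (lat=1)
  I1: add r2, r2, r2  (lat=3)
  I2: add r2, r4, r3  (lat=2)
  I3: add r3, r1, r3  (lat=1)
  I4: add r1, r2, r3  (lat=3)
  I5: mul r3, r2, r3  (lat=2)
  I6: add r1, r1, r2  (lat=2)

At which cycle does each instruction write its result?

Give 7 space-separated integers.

Answer: 2 5 5 5 8 8 10

Derivation:
I0 mul r2: issue@1 deps=(None,None) exec_start@1 write@2
I1 add r2: issue@2 deps=(0,0) exec_start@2 write@5
I2 add r2: issue@3 deps=(None,None) exec_start@3 write@5
I3 add r3: issue@4 deps=(None,None) exec_start@4 write@5
I4 add r1: issue@5 deps=(2,3) exec_start@5 write@8
I5 mul r3: issue@6 deps=(2,3) exec_start@6 write@8
I6 add r1: issue@7 deps=(4,2) exec_start@8 write@10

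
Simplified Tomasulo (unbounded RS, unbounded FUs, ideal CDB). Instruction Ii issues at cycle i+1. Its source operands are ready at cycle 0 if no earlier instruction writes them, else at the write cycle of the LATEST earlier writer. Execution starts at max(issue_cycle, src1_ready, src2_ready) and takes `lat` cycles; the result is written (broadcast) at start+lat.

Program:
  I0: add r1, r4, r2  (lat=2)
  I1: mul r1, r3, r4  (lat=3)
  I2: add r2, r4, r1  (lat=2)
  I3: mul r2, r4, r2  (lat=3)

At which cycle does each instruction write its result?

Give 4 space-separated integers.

I0 add r1: issue@1 deps=(None,None) exec_start@1 write@3
I1 mul r1: issue@2 deps=(None,None) exec_start@2 write@5
I2 add r2: issue@3 deps=(None,1) exec_start@5 write@7
I3 mul r2: issue@4 deps=(None,2) exec_start@7 write@10

Answer: 3 5 7 10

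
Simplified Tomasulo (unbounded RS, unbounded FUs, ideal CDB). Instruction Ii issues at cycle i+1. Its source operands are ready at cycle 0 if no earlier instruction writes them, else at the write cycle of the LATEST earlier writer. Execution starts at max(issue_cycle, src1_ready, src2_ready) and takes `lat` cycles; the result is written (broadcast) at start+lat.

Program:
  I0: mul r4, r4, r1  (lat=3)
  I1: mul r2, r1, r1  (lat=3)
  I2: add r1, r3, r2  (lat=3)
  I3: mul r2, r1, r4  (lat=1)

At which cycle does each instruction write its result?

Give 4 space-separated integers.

I0 mul r4: issue@1 deps=(None,None) exec_start@1 write@4
I1 mul r2: issue@2 deps=(None,None) exec_start@2 write@5
I2 add r1: issue@3 deps=(None,1) exec_start@5 write@8
I3 mul r2: issue@4 deps=(2,0) exec_start@8 write@9

Answer: 4 5 8 9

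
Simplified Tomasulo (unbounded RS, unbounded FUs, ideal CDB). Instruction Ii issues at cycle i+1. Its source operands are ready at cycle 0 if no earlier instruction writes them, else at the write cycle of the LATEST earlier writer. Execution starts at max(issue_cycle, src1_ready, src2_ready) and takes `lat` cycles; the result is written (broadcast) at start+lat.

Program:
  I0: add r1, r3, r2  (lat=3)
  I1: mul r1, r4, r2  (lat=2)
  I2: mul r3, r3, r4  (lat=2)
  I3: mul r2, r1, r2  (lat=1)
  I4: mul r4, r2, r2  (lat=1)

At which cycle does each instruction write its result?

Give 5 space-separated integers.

I0 add r1: issue@1 deps=(None,None) exec_start@1 write@4
I1 mul r1: issue@2 deps=(None,None) exec_start@2 write@4
I2 mul r3: issue@3 deps=(None,None) exec_start@3 write@5
I3 mul r2: issue@4 deps=(1,None) exec_start@4 write@5
I4 mul r4: issue@5 deps=(3,3) exec_start@5 write@6

Answer: 4 4 5 5 6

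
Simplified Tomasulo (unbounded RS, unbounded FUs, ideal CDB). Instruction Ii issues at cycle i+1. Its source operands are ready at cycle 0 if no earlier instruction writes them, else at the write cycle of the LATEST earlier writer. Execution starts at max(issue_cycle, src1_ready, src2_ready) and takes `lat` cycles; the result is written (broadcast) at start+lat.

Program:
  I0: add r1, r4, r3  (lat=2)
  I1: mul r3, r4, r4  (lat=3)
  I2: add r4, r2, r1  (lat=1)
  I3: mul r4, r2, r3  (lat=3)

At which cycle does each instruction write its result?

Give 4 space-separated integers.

Answer: 3 5 4 8

Derivation:
I0 add r1: issue@1 deps=(None,None) exec_start@1 write@3
I1 mul r3: issue@2 deps=(None,None) exec_start@2 write@5
I2 add r4: issue@3 deps=(None,0) exec_start@3 write@4
I3 mul r4: issue@4 deps=(None,1) exec_start@5 write@8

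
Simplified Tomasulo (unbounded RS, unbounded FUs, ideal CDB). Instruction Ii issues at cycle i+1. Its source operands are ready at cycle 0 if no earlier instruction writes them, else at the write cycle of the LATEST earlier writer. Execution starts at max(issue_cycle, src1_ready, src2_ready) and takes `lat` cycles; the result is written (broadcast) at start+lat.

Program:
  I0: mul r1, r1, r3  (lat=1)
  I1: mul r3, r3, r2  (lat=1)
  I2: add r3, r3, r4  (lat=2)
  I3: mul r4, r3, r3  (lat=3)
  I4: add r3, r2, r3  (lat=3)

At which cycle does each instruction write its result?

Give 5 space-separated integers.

Answer: 2 3 5 8 8

Derivation:
I0 mul r1: issue@1 deps=(None,None) exec_start@1 write@2
I1 mul r3: issue@2 deps=(None,None) exec_start@2 write@3
I2 add r3: issue@3 deps=(1,None) exec_start@3 write@5
I3 mul r4: issue@4 deps=(2,2) exec_start@5 write@8
I4 add r3: issue@5 deps=(None,2) exec_start@5 write@8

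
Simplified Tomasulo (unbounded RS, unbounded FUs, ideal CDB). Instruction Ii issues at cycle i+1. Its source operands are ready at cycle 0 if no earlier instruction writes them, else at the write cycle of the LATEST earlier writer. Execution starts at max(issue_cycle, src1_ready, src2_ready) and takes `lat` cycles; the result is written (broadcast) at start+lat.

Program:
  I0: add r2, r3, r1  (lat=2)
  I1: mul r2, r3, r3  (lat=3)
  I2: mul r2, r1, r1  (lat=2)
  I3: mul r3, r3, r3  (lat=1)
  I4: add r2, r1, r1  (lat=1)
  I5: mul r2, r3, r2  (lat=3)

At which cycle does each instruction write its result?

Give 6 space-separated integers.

Answer: 3 5 5 5 6 9

Derivation:
I0 add r2: issue@1 deps=(None,None) exec_start@1 write@3
I1 mul r2: issue@2 deps=(None,None) exec_start@2 write@5
I2 mul r2: issue@3 deps=(None,None) exec_start@3 write@5
I3 mul r3: issue@4 deps=(None,None) exec_start@4 write@5
I4 add r2: issue@5 deps=(None,None) exec_start@5 write@6
I5 mul r2: issue@6 deps=(3,4) exec_start@6 write@9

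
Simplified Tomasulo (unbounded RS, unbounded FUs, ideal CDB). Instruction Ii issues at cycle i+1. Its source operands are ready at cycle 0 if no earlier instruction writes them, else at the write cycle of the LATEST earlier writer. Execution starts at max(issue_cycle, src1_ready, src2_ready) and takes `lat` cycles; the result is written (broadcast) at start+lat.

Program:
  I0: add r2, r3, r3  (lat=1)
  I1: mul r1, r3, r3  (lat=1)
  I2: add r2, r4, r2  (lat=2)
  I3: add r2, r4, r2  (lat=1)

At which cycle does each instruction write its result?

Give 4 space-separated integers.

Answer: 2 3 5 6

Derivation:
I0 add r2: issue@1 deps=(None,None) exec_start@1 write@2
I1 mul r1: issue@2 deps=(None,None) exec_start@2 write@3
I2 add r2: issue@3 deps=(None,0) exec_start@3 write@5
I3 add r2: issue@4 deps=(None,2) exec_start@5 write@6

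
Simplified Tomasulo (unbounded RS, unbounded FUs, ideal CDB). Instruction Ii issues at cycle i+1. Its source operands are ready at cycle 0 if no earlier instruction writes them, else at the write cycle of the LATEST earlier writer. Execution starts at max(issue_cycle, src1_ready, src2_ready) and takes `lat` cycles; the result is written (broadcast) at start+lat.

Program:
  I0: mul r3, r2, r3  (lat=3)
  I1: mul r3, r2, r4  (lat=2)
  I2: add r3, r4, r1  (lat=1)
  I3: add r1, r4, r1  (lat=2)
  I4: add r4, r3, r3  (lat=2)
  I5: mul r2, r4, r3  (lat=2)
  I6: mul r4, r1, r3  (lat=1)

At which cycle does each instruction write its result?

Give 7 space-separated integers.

Answer: 4 4 4 6 7 9 8

Derivation:
I0 mul r3: issue@1 deps=(None,None) exec_start@1 write@4
I1 mul r3: issue@2 deps=(None,None) exec_start@2 write@4
I2 add r3: issue@3 deps=(None,None) exec_start@3 write@4
I3 add r1: issue@4 deps=(None,None) exec_start@4 write@6
I4 add r4: issue@5 deps=(2,2) exec_start@5 write@7
I5 mul r2: issue@6 deps=(4,2) exec_start@7 write@9
I6 mul r4: issue@7 deps=(3,2) exec_start@7 write@8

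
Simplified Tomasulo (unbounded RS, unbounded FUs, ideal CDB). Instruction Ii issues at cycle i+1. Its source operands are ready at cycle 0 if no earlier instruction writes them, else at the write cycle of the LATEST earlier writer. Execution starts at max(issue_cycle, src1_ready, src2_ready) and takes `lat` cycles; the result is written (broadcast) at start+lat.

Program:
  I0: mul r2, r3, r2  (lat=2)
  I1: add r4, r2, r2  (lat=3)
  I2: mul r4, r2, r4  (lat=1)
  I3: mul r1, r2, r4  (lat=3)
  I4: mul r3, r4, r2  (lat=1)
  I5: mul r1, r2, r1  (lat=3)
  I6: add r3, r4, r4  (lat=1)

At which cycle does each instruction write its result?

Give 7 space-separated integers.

I0 mul r2: issue@1 deps=(None,None) exec_start@1 write@3
I1 add r4: issue@2 deps=(0,0) exec_start@3 write@6
I2 mul r4: issue@3 deps=(0,1) exec_start@6 write@7
I3 mul r1: issue@4 deps=(0,2) exec_start@7 write@10
I4 mul r3: issue@5 deps=(2,0) exec_start@7 write@8
I5 mul r1: issue@6 deps=(0,3) exec_start@10 write@13
I6 add r3: issue@7 deps=(2,2) exec_start@7 write@8

Answer: 3 6 7 10 8 13 8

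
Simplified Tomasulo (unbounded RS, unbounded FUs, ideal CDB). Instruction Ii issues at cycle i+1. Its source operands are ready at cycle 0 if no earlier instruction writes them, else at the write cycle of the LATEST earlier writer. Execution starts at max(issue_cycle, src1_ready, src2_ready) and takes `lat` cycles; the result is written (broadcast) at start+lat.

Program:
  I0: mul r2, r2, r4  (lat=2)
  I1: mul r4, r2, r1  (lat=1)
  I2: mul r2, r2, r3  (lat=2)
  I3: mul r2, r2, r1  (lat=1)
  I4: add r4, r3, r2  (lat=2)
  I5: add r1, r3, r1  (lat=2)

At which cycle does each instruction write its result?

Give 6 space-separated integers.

I0 mul r2: issue@1 deps=(None,None) exec_start@1 write@3
I1 mul r4: issue@2 deps=(0,None) exec_start@3 write@4
I2 mul r2: issue@3 deps=(0,None) exec_start@3 write@5
I3 mul r2: issue@4 deps=(2,None) exec_start@5 write@6
I4 add r4: issue@5 deps=(None,3) exec_start@6 write@8
I5 add r1: issue@6 deps=(None,None) exec_start@6 write@8

Answer: 3 4 5 6 8 8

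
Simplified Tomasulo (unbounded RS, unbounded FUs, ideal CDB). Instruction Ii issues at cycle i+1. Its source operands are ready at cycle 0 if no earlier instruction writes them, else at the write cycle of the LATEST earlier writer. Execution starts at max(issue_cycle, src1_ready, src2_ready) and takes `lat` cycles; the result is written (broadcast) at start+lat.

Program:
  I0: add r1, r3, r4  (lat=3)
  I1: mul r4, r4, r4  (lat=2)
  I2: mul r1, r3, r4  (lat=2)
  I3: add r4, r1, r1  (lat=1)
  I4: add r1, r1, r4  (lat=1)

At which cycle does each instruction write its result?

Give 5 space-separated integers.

I0 add r1: issue@1 deps=(None,None) exec_start@1 write@4
I1 mul r4: issue@2 deps=(None,None) exec_start@2 write@4
I2 mul r1: issue@3 deps=(None,1) exec_start@4 write@6
I3 add r4: issue@4 deps=(2,2) exec_start@6 write@7
I4 add r1: issue@5 deps=(2,3) exec_start@7 write@8

Answer: 4 4 6 7 8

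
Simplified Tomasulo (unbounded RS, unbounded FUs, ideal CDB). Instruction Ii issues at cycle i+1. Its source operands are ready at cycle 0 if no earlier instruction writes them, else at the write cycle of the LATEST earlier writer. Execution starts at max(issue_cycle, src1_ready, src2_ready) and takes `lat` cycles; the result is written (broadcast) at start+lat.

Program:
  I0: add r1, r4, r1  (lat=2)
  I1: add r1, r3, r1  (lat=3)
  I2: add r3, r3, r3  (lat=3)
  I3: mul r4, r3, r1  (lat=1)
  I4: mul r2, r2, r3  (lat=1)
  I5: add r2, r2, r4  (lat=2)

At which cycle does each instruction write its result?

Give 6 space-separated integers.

I0 add r1: issue@1 deps=(None,None) exec_start@1 write@3
I1 add r1: issue@2 deps=(None,0) exec_start@3 write@6
I2 add r3: issue@3 deps=(None,None) exec_start@3 write@6
I3 mul r4: issue@4 deps=(2,1) exec_start@6 write@7
I4 mul r2: issue@5 deps=(None,2) exec_start@6 write@7
I5 add r2: issue@6 deps=(4,3) exec_start@7 write@9

Answer: 3 6 6 7 7 9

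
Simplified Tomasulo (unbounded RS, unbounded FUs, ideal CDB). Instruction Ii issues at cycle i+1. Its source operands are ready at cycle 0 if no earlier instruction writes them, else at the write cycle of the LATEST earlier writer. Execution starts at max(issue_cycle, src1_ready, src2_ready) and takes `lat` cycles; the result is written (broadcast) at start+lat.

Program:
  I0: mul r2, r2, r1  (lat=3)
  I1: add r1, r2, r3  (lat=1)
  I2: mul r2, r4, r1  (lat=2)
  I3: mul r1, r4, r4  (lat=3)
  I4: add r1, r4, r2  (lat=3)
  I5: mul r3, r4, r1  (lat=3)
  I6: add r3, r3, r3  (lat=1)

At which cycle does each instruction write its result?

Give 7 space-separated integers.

Answer: 4 5 7 7 10 13 14

Derivation:
I0 mul r2: issue@1 deps=(None,None) exec_start@1 write@4
I1 add r1: issue@2 deps=(0,None) exec_start@4 write@5
I2 mul r2: issue@3 deps=(None,1) exec_start@5 write@7
I3 mul r1: issue@4 deps=(None,None) exec_start@4 write@7
I4 add r1: issue@5 deps=(None,2) exec_start@7 write@10
I5 mul r3: issue@6 deps=(None,4) exec_start@10 write@13
I6 add r3: issue@7 deps=(5,5) exec_start@13 write@14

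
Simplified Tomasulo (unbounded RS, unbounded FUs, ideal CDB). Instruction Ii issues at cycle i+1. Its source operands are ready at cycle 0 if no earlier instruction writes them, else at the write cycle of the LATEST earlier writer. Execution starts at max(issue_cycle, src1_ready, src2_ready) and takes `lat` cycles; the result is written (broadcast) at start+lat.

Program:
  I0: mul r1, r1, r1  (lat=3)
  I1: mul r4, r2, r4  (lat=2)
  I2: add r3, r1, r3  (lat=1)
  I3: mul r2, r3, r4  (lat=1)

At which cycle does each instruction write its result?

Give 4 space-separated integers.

Answer: 4 4 5 6

Derivation:
I0 mul r1: issue@1 deps=(None,None) exec_start@1 write@4
I1 mul r4: issue@2 deps=(None,None) exec_start@2 write@4
I2 add r3: issue@3 deps=(0,None) exec_start@4 write@5
I3 mul r2: issue@4 deps=(2,1) exec_start@5 write@6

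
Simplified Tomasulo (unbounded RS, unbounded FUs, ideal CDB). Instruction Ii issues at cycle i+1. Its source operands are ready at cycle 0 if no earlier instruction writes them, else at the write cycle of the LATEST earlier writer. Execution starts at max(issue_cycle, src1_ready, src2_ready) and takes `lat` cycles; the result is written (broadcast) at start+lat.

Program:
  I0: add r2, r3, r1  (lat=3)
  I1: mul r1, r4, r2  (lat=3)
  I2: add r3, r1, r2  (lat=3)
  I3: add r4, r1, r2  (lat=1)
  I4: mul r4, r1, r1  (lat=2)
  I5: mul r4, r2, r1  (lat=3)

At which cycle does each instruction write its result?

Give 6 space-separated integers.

Answer: 4 7 10 8 9 10

Derivation:
I0 add r2: issue@1 deps=(None,None) exec_start@1 write@4
I1 mul r1: issue@2 deps=(None,0) exec_start@4 write@7
I2 add r3: issue@3 deps=(1,0) exec_start@7 write@10
I3 add r4: issue@4 deps=(1,0) exec_start@7 write@8
I4 mul r4: issue@5 deps=(1,1) exec_start@7 write@9
I5 mul r4: issue@6 deps=(0,1) exec_start@7 write@10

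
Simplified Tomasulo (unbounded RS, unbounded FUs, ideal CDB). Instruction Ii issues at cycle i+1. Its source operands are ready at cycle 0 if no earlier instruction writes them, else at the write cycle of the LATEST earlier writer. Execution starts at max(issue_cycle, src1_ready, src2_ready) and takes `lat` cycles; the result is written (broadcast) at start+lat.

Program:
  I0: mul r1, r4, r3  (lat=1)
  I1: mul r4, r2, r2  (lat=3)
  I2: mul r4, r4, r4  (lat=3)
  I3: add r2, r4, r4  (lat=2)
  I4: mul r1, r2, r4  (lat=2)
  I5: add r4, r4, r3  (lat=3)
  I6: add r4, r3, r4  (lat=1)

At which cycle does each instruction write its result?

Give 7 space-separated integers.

Answer: 2 5 8 10 12 11 12

Derivation:
I0 mul r1: issue@1 deps=(None,None) exec_start@1 write@2
I1 mul r4: issue@2 deps=(None,None) exec_start@2 write@5
I2 mul r4: issue@3 deps=(1,1) exec_start@5 write@8
I3 add r2: issue@4 deps=(2,2) exec_start@8 write@10
I4 mul r1: issue@5 deps=(3,2) exec_start@10 write@12
I5 add r4: issue@6 deps=(2,None) exec_start@8 write@11
I6 add r4: issue@7 deps=(None,5) exec_start@11 write@12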